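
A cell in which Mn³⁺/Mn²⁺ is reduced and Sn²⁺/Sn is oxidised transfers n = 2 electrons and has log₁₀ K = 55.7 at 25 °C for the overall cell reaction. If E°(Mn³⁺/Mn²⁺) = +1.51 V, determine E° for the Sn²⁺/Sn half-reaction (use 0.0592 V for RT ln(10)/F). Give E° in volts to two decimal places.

-0.14 V

E°cell = (0.0592/n)·log K = (0.0592/2)(55.7) = +1.649 V.
Since Mn³⁺/Mn²⁺ is the cathode and Sn²⁺/Sn the anode, E°cell = E°(Mn³⁺/Mn²⁺) − E°(Sn²⁺/Sn).
So E°(Sn²⁺/Sn) = E°(Mn³⁺/Mn²⁺) − E°cell = (+1.51) − (+1.649) = -0.14 V.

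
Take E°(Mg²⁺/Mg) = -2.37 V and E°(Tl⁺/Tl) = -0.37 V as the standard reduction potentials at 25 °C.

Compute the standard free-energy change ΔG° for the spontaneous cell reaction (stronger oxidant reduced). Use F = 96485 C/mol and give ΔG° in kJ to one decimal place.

Tl⁺/Tl (E° = -0.37 V) is the cathode; Mg²⁺/Mg (E° = -2.37 V) is the anode, so E°cell = +2.00 V.
Balancing electrons gives n = 2 (lcm of 1 and 2).
ΔG° = −nFE° = −(2)(96485)(+2.00) = -385,940 J = -385.9 kJ.

-385.9 kJ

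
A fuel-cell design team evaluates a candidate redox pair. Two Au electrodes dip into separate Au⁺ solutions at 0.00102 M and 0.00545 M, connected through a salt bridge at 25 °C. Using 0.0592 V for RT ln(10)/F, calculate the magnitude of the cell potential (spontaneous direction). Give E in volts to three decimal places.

+0.043 V

For a concentration cell E°cell = 0. The 0.00545 M side is the cathode (reduction is favoured where [Au⁺] is higher).
With n = 1, E = −(0.0592/1) log([Au⁺]ₐₙ/[Au⁺]꜀ₐₜ) = −(0.0592/1) log(0.00102/0.00545) = −(0.0592/1)(-0.728) = +0.043 V.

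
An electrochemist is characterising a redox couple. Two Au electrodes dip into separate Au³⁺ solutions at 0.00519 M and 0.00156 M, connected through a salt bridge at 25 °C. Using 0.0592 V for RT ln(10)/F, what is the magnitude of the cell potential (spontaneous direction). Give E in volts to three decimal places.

+0.010 V

For a concentration cell E°cell = 0. The 0.00519 M side is the cathode (reduction is favoured where [Au³⁺] is higher).
With n = 3, E = −(0.0592/3) log([Au³⁺]ₐₙ/[Au³⁺]꜀ₐₜ) = −(0.0592/3) log(0.00156/0.00519) = −(0.0592/3)(-0.522) = +0.010 V.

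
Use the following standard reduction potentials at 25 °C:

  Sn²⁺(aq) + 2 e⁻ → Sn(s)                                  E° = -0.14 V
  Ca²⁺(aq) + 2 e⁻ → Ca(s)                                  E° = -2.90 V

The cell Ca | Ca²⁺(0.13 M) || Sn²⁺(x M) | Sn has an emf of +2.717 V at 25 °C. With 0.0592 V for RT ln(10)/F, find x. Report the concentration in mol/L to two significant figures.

0.0046 M

Sn²⁺/Sn is the cathode, Ca²⁺/Ca the anode: E°cell = +2.76 V, n = 2.
Overall reaction: Sn²⁺(aq) + Ca(s) → Sn(s) + Ca²⁺(aq); Q = [Ca²⁺]^1/[Sn²⁺]^1.
From E = E° − (0.0592/n) log Q: log Q = (E° − E)·n/0.0592 = (+2.76 − (+2.717))·2/0.0592 = 1.4527.
So 1·log[Sn²⁺] = 1·log(0.13) − log Q = -0.8861 − (1.4527) = -2.3388; [Sn²⁺] = 10^(-2.3388) ≈ 0.0046 M.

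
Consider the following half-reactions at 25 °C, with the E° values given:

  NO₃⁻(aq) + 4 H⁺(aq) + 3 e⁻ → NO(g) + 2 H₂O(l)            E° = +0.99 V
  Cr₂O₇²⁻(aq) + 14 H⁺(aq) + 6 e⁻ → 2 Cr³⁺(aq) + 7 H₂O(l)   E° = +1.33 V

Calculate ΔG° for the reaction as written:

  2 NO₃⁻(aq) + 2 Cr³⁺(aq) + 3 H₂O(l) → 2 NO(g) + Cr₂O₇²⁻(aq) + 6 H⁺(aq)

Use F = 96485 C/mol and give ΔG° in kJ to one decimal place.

+196.8 kJ

As written, NO₃⁻/NO is reduced (cathode) and Cr₂O₇²⁻/Cr³⁺ is oxidised (anode), so E°cell = (+0.99) − (+1.33) = -0.34 V.
Balancing electrons gives n = 6.
ΔG° = −nFE° = −(6)(96485)(-0.34) = 196,829 J = +196.8 kJ.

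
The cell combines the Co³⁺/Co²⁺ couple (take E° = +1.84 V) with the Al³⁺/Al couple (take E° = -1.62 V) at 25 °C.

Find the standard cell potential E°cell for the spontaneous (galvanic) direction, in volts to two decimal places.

+3.46 V

The Co³⁺/Co²⁺ couple has the higher reduction potential, so it is the cathode; Al³⁺/Al is oxidised at the anode.
E°cell = E°(cathode) − E°(anode) = (+1.84) − (-1.62) = +3.46 V.
Since E°cell > 0, the reaction is spontaneous under standard conditions.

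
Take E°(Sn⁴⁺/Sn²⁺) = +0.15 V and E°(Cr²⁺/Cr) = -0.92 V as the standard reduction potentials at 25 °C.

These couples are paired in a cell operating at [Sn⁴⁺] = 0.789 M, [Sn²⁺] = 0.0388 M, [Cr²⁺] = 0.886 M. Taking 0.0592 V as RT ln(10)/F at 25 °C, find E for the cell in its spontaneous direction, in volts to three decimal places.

+1.110 V

Sn⁴⁺/Sn²⁺ is the cathode (higher E°), Cr²⁺/Cr the anode: E°cell = +0.15 − (-0.92) = +1.07 V, n = 2.
Overall: Sn⁴⁺(aq) + Cr(s) → Sn²⁺(aq) + Cr²⁺(aq)
Q = [Sn²⁺]·[Cr²⁺] / ([Sn⁴⁺]); log Q = -1.361.
E = E° − (0.0592/n) log Q = +1.07 − (0.0592/2)(-1.361) = +1.110 V.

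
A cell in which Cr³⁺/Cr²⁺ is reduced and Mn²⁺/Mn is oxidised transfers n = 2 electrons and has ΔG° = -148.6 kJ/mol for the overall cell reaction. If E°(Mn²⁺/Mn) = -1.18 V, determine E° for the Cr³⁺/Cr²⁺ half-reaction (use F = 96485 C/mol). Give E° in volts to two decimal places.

E°cell = −ΔG°/(nF) = −(-148.6×10³)/((2)(96485)) = +0.770 V.
Since Cr³⁺/Cr²⁺ is the cathode and Mn²⁺/Mn the anode, E°cell = E°(Cr³⁺/Cr²⁺) − E°(Mn²⁺/Mn).
So E°(Cr³⁺/Cr²⁺) = E°cell + E°(Mn²⁺/Mn) = +0.770 + (-1.18) = -0.41 V.

-0.41 V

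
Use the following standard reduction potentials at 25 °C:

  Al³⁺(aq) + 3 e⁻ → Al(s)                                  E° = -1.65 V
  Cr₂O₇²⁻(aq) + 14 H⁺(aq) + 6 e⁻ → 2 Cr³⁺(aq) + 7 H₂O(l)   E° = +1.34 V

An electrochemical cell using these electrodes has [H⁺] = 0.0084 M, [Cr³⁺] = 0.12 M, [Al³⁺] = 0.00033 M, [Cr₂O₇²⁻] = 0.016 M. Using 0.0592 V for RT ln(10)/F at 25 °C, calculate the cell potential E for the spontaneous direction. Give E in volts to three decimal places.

Cr₂O₇²⁻/Cr³⁺ is the cathode (higher E°), Al³⁺/Al the anode: E°cell = +1.34 − (-1.65) = +2.99 V, n = 6.
Overall: Cr₂O₇²⁻(aq) + 14 H⁺(aq) + 2 Al(s) → 2 Cr³⁺(aq) + 7 H₂O(l) + 2 Al³⁺(aq)
Q = [Cr³⁺]^2·[Al³⁺]^2 / ([Cr₂O₇²⁻]·[H⁺]^14); log Q = 22.051.
E = E° − (0.0592/n) log Q = +2.99 − (0.0592/6)(22.051) = +2.772 V.

+2.772 V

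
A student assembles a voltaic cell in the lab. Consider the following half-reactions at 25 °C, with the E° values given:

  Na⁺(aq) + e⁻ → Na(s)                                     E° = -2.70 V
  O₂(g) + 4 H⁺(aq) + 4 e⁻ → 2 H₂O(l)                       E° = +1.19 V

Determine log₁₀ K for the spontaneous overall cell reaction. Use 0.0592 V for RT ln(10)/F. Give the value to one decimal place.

262.8

Cathode: O₂/H₂O; anode: Na⁺/Na. E°cell = +3.89 V, n = 4.
log K = nE°cell / 0.0592 = (4)(+3.89) / 0.0592 = 262.8.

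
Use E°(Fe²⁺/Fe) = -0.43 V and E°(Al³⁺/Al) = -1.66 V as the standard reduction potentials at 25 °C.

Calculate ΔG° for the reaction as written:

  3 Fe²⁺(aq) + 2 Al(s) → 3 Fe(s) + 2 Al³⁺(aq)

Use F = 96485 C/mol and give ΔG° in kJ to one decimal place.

As written, Fe²⁺/Fe is reduced (cathode) and Al³⁺/Al is oxidised (anode), so E°cell = (-0.43) − (-1.66) = +1.23 V.
Balancing electrons gives n = 6.
ΔG° = −nFE° = −(6)(96485)(+1.23) = -712,059 J = -712.1 kJ.

-712.1 kJ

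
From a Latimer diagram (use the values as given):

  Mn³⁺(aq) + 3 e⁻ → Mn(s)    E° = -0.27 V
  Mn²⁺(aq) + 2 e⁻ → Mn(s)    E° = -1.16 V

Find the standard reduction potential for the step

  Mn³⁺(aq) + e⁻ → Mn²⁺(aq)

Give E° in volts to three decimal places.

Sequential free energies add, so n₃E°₃ = n₁E°₁ + n₂E°₂.
With n₃ = 3, and the known step contributing 2×(-1.16) V, the unknown satisfies 1·E° = 3×(-0.27) − 2×(-1.16) = +1.510.
E° = +1.510 / 1 = +1.510 V.

+1.510 V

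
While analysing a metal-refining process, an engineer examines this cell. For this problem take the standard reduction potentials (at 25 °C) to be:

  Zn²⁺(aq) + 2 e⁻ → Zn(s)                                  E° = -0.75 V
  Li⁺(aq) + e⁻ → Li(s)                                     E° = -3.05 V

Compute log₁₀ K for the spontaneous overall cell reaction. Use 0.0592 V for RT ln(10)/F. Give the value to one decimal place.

77.7

Cathode: Zn²⁺/Zn; anode: Li⁺/Li. E°cell = +2.30 V, n = 2.
log K = nE°cell / 0.0592 = (2)(+2.30) / 0.0592 = 77.7.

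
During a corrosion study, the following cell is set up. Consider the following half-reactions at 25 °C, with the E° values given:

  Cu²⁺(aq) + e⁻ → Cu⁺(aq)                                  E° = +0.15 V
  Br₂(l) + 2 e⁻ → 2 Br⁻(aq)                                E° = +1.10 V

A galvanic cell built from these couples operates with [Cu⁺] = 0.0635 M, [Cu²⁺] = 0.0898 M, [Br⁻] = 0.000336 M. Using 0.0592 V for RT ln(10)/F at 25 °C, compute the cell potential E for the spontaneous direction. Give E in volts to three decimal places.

+1.147 V

Br₂/Br⁻ is the cathode (higher E°), Cu²⁺/Cu⁺ the anode: E°cell = +1.10 − (+0.15) = +0.95 V, n = 2.
Overall: Br₂(l) + 2 Cu⁺(aq) → 2 Br⁻(aq) + 2 Cu²⁺(aq)
Q = [Br⁻]^2·[Cu²⁺]^2 / ([Cu⁺]^2); log Q = -6.646.
E = E° − (0.0592/n) log Q = +0.95 − (0.0592/2)(-6.646) = +1.147 V.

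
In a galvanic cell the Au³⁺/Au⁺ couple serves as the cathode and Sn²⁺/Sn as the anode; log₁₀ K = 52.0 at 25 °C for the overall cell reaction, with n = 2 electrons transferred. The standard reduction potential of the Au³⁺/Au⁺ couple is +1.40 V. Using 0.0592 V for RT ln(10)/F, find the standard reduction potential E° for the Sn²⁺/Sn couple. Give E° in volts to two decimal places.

-0.14 V

E°cell = (0.0592/n)·log K = (0.0592/2)(52.0) = +1.539 V.
Since Au³⁺/Au⁺ is the cathode and Sn²⁺/Sn the anode, E°cell = E°(Au³⁺/Au⁺) − E°(Sn²⁺/Sn).
So E°(Sn²⁺/Sn) = E°(Au³⁺/Au⁺) − E°cell = (+1.40) − (+1.539) = -0.14 V.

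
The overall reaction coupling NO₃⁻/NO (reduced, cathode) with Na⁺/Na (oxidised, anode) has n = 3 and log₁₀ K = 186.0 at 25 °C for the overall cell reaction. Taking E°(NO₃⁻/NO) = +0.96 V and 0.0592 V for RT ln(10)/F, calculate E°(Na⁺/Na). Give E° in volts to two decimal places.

E°cell = (0.0592/n)·log K = (0.0592/3)(186.0) = +3.670 V.
Since NO₃⁻/NO is the cathode and Na⁺/Na the anode, E°cell = E°(NO₃⁻/NO) − E°(Na⁺/Na).
So E°(Na⁺/Na) = E°(NO₃⁻/NO) − E°cell = (+0.96) − (+3.670) = -2.71 V.

-2.71 V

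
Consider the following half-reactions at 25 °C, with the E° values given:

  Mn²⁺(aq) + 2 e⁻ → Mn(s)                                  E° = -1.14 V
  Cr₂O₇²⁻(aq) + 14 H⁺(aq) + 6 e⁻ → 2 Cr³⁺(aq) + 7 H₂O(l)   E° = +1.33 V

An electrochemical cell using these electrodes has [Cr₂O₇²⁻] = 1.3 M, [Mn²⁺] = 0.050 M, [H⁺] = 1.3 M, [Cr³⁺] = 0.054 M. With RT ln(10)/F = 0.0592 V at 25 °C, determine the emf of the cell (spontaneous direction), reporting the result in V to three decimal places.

Cr₂O₇²⁻/Cr³⁺ is the cathode (higher E°), Mn²⁺/Mn the anode: E°cell = +1.33 − (-1.14) = +2.47 V, n = 6.
Overall: Cr₂O₇²⁻(aq) + 14 H⁺(aq) + 3 Mn(s) → 2 Cr³⁺(aq) + 7 H₂O(l) + 3 Mn²⁺(aq)
Q = [Cr³⁺]^2·[Mn²⁺]^3 / ([Cr₂O₇²⁻]·[H⁺]^14); log Q = -8.147.
E = E° − (0.0592/n) log Q = +2.47 − (0.0592/6)(-8.147) = +2.550 V.

+2.550 V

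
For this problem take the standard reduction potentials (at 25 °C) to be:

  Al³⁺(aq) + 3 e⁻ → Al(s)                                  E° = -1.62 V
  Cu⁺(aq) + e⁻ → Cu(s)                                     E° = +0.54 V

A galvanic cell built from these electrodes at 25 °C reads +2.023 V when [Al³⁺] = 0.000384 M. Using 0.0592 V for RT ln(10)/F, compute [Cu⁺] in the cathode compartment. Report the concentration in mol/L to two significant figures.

0.00035 M

Cu⁺/Cu is the cathode, Al³⁺/Al the anode: E°cell = +2.16 V, n = 3.
Overall reaction: 3 Cu⁺(aq) + Al(s) → 3 Cu(s) + Al³⁺(aq); Q = [Al³⁺]^1/[Cu⁺]^3.
From E = E° − (0.0592/n) log Q: log Q = (E° − E)·n/0.0592 = (+2.16 − (+2.023))·3/0.0592 = 6.9426.
So 3·log[Cu⁺] = 1·log(0.000384) − log Q = -3.4157 − (6.9426) = -10.3583; log[Cu⁺] = -10.3583 / 3 = -3.4528; [Cu⁺] = 10^(-3.4528) ≈ 0.00035 M.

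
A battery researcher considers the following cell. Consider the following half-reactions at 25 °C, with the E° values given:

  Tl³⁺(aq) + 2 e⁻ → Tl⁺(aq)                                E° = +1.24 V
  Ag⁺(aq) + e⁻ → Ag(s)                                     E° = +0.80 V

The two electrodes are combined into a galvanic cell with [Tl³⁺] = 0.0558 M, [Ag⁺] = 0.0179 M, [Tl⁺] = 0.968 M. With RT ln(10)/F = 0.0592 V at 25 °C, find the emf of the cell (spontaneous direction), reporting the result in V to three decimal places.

Tl³⁺/Tl⁺ is the cathode (higher E°), Ag⁺/Ag the anode: E°cell = +1.24 − (+0.80) = +0.44 V, n = 2.
Overall: Tl³⁺(aq) + 2 Ag(s) → Tl⁺(aq) + 2 Ag⁺(aq)
Q = [Tl⁺]·[Ag⁺]^2 / ([Tl³⁺]); log Q = -2.255.
E = E° − (0.0592/n) log Q = +0.44 − (0.0592/2)(-2.255) = +0.507 V.

+0.507 V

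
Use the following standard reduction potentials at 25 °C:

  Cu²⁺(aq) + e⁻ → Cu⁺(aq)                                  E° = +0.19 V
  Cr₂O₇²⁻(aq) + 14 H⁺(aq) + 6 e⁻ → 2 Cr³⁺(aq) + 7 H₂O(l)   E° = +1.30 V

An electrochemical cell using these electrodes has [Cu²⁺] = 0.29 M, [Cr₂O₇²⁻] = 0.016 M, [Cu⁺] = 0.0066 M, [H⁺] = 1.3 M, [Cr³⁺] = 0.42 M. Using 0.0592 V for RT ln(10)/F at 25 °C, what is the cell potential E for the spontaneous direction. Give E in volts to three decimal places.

Cr₂O₇²⁻/Cr³⁺ is the cathode (higher E°), Cu²⁺/Cu⁺ the anode: E°cell = +1.30 − (+0.19) = +1.11 V, n = 6.
Overall: Cr₂O₇²⁻(aq) + 14 H⁺(aq) + 6 Cu⁺(aq) → 2 Cr³⁺(aq) + 7 H₂O(l) + 6 Cu²⁺(aq)
Q = [Cr³⁺]^2·[Cu²⁺]^6 / ([Cr₂O₇²⁻]·[H⁺]^14·[Cu⁺]^6); log Q = 9.304.
E = E° − (0.0592/n) log Q = +1.11 − (0.0592/6)(9.304) = +1.018 V.

+1.018 V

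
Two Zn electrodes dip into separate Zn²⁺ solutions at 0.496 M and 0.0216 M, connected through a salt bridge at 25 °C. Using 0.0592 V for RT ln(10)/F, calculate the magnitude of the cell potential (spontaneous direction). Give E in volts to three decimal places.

+0.040 V

For a concentration cell E°cell = 0. The 0.496 M side is the cathode (reduction is favoured where [Zn²⁺] is higher).
With n = 2, E = −(0.0592/2) log([Zn²⁺]ₐₙ/[Zn²⁺]꜀ₐₜ) = −(0.0592/2) log(0.0216/0.496) = −(0.0592/2)(-1.361) = +0.040 V.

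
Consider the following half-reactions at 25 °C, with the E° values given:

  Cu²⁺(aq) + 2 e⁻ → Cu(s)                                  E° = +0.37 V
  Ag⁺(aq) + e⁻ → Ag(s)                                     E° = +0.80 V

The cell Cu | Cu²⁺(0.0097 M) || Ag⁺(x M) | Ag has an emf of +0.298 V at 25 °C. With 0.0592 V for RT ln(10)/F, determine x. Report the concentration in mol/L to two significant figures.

0.00058 M

Ag⁺/Ag is the cathode, Cu²⁺/Cu the anode: E°cell = +0.43 V, n = 2.
Overall reaction: 2 Ag⁺(aq) + Cu(s) → 2 Ag(s) + Cu²⁺(aq); Q = [Cu²⁺]^1/[Ag⁺]^2.
From E = E° − (0.0592/n) log Q: log Q = (E° − E)·n/0.0592 = (+0.43 − (+0.298))·2/0.0592 = 4.4595.
So 2·log[Ag⁺] = 1·log(0.0097) − log Q = -2.0132 − (4.4595) = -6.4727; log[Ag⁺] = -6.4727 / 2 = -3.2363; [Ag⁺] = 10^(-3.2363) ≈ 0.00058 M.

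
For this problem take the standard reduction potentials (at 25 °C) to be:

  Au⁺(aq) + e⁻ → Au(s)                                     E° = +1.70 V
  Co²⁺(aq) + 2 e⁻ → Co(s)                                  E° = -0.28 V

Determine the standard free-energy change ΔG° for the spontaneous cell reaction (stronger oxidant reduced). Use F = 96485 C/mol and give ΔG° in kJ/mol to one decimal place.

Au⁺/Au (E° = +1.70 V) is the cathode; Co²⁺/Co (E° = -0.28 V) is the anode, so E°cell = +1.98 V.
Balancing electrons gives n = 2 (lcm of 1 and 2).
ΔG° = −nFE° = −(2)(96485)(+1.98) = -382,081 J = -382.1 kJ/mol.

-382.1 kJ/mol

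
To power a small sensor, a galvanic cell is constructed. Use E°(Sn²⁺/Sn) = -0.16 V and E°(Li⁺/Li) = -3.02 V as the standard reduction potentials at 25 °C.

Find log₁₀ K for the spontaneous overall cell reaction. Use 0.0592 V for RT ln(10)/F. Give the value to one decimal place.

Cathode: Sn²⁺/Sn; anode: Li⁺/Li. E°cell = +2.86 V, n = 2.
log K = nE°cell / 0.0592 = (2)(+2.86) / 0.0592 = 96.6.

96.6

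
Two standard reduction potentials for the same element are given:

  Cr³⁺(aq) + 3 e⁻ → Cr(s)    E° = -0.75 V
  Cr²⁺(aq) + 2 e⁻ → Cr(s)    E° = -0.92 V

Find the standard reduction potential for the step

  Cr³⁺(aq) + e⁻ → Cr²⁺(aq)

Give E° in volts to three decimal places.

Sequential free energies add, so n₃E°₃ = n₁E°₁ + n₂E°₂.
With n₃ = 3, and the known step contributing 2×(-0.92) V, the unknown satisfies 1·E° = 3×(-0.75) − 2×(-0.92) = -0.410.
E° = -0.410 / 1 = -0.410 V.

-0.410 V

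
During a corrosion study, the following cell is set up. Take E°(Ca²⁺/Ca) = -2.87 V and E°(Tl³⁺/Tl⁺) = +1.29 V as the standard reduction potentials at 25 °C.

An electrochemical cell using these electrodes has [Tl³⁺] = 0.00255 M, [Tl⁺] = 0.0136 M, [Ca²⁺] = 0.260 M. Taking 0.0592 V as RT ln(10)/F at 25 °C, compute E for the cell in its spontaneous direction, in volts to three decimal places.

+4.156 V

Tl³⁺/Tl⁺ is the cathode (higher E°), Ca²⁺/Ca the anode: E°cell = +1.29 − (-2.87) = +4.16 V, n = 2.
Overall: Tl³⁺(aq) + Ca(s) → Tl⁺(aq) + Ca²⁺(aq)
Q = [Tl⁺]·[Ca²⁺] / ([Tl³⁺]); log Q = 0.142.
E = E° − (0.0592/n) log Q = +4.16 − (0.0592/2)(0.142) = +4.156 V.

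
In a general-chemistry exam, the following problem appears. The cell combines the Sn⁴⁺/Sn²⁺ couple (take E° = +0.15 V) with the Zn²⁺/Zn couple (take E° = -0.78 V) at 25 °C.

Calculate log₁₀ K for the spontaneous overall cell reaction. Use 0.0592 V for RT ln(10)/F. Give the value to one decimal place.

31.4

Cathode: Sn⁴⁺/Sn²⁺; anode: Zn²⁺/Zn. E°cell = +0.93 V, n = 2.
log K = nE°cell / 0.0592 = (2)(+0.93) / 0.0592 = 31.4.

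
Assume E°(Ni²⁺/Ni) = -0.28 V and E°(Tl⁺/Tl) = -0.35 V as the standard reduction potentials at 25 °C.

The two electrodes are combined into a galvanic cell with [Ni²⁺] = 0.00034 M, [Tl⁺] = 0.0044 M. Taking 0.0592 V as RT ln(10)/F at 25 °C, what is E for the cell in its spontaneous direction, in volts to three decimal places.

+0.107 V

Ni²⁺/Ni is the cathode (higher E°), Tl⁺/Tl the anode: E°cell = -0.28 − (-0.35) = +0.07 V, n = 2.
Overall: Ni²⁺(aq) + 2 Tl(s) → Ni(s) + 2 Tl⁺(aq)
Q = [Tl⁺]^2 / ([Ni²⁺]); log Q = -1.245.
E = E° − (0.0592/n) log Q = +0.07 − (0.0592/2)(-1.245) = +0.107 V.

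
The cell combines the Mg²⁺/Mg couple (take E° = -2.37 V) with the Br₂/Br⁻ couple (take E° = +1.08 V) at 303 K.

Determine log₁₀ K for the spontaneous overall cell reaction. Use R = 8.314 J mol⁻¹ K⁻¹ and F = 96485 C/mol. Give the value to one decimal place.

114.8

Cathode: Br₂/Br⁻; anode: Mg²⁺/Mg. E°cell = (+1.08) − (-2.37) = +3.45 V, with n = 2.
ΔG° = −nFE° = −RT ln K, so ln K = nFE°/(RT) = (2)(96485)(+3.45) / ((8.314)(303)) = 264.275.
log₁₀ K = 264.275 / ln 10 = 114.8.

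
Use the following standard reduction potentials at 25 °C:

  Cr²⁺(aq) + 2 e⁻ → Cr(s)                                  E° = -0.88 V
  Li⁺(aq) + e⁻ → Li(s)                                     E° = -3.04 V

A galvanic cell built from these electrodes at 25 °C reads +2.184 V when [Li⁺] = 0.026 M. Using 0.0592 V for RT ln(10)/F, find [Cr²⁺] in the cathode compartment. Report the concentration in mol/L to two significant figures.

0.0044 M

Cr²⁺/Cr is the cathode, Li⁺/Li the anode: E°cell = +2.16 V, n = 2.
Overall reaction: Cr²⁺(aq) + 2 Li(s) → Cr(s) + 2 Li⁺(aq); Q = [Li⁺]^2/[Cr²⁺]^1.
From E = E° − (0.0592/n) log Q: log Q = (E° − E)·n/0.0592 = (+2.16 − (+2.184))·2/0.0592 = -0.8108.
So 1·log[Cr²⁺] = 2·log(0.026) − log Q = -3.1701 − (-0.8108) = -2.3593; [Cr²⁺] = 10^(-2.3593) ≈ 0.0044 M.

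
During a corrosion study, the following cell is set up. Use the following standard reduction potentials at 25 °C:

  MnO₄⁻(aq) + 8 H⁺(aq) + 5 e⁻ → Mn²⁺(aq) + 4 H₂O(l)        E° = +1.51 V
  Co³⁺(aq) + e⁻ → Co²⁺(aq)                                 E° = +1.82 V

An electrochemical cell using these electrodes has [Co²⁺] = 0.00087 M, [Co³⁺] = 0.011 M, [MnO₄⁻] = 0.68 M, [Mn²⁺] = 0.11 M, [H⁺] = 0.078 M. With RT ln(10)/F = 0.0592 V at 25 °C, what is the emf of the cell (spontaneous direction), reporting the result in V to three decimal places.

Co³⁺/Co²⁺ is the cathode (higher E°), MnO₄⁻/Mn²⁺ the anode: E°cell = +1.82 − (+1.51) = +0.31 V, n = 5.
Overall: 5 Co³⁺(aq) + Mn²⁺(aq) + 4 H₂O(l) → 5 Co²⁺(aq) + MnO₄⁻(aq) + 8 H⁺(aq)
Q = [Co²⁺]^5·[MnO₄⁻]·[H⁺]^8 / ([Co³⁺]^5·[Mn²⁺]); log Q = -13.581.
E = E° − (0.0592/n) log Q = +0.31 − (0.0592/5)(-13.581) = +0.471 V.

+0.471 V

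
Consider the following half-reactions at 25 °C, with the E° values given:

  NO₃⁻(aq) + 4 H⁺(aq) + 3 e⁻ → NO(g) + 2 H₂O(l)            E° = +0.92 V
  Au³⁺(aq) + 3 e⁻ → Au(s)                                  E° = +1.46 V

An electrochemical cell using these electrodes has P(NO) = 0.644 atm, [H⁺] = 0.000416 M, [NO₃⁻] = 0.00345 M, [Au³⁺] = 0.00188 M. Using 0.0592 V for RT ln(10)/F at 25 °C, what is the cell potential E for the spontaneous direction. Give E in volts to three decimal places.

Au³⁺/Au is the cathode (higher E°), NO₃⁻/NO the anode: E°cell = +1.46 − (+0.92) = +0.54 V, n = 3.
Overall: Au³⁺(aq) + NO(g) + 2 H₂O(l) → Au(s) + NO₃⁻(aq) + 4 H⁺(aq)
Q = [NO₃⁻]·[H⁺]^4 / ([Au³⁺]·P(NO)); log Q = -13.069.
E = E° − (0.0592/n) log Q = +0.54 − (0.0592/3)(-13.069) = +0.798 V.

+0.798 V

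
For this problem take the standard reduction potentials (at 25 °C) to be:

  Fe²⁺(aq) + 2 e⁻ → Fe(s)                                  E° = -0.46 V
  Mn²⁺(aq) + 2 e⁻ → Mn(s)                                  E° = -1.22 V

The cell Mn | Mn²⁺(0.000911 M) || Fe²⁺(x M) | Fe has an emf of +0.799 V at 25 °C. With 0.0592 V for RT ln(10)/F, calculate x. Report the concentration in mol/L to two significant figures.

0.019 M

Fe²⁺/Fe is the cathode, Mn²⁺/Mn the anode: E°cell = +0.76 V, n = 2.
Overall reaction: Fe²⁺(aq) + Mn(s) → Fe(s) + Mn²⁺(aq); Q = [Mn²⁺]^1/[Fe²⁺]^1.
From E = E° − (0.0592/n) log Q: log Q = (E° − E)·n/0.0592 = (+0.76 − (+0.799))·2/0.0592 = -1.3176.
So 1·log[Fe²⁺] = 1·log(0.000911) − log Q = -3.0405 − (-1.3176) = -1.7229; [Fe²⁺] = 10^(-1.7229) ≈ 0.019 M.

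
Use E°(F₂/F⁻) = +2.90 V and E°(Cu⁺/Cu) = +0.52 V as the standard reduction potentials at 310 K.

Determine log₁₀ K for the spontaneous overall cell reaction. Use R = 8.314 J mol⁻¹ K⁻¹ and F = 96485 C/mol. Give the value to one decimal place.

Cathode: F₂/F⁻; anode: Cu⁺/Cu. E°cell = (+2.90) − (+0.52) = +2.38 V, with n = 2.
ΔG° = −nFE° = −RT ln K, so ln K = nFE°/(RT) = (2)(96485)(+2.38) / ((8.314)(310)) = 178.195.
log₁₀ K = 178.195 / ln 10 = 77.4.

77.4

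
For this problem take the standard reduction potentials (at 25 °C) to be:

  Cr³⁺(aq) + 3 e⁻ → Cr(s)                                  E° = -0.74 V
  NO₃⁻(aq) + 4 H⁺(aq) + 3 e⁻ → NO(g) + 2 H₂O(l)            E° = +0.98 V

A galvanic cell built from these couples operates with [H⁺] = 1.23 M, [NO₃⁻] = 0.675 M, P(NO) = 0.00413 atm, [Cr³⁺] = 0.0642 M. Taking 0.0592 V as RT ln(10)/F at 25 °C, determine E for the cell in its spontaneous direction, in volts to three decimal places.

NO₃⁻/NO is the cathode (higher E°), Cr³⁺/Cr the anode: E°cell = +0.98 − (-0.74) = +1.72 V, n = 3.
Overall: NO₃⁻(aq) + 4 H⁺(aq) + Cr(s) → NO(g) + 2 H₂O(l) + Cr³⁺(aq)
Q = P(NO)·[Cr³⁺] / ([NO₃⁻]·[H⁺]^4); log Q = -3.765.
E = E° − (0.0592/n) log Q = +1.72 − (0.0592/3)(-3.765) = +1.794 V.

+1.794 V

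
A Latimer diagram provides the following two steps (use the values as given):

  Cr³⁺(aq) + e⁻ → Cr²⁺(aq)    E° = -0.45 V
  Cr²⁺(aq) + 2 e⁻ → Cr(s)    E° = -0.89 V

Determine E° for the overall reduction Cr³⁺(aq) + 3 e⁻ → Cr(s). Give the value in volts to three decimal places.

-0.743 V

Since ΔG° = −nFE° is additive over sequential reductions, n₃E°₃ = n₁E°₁ + n₂E°₂.
E°₃ = (1×-0.45 + 2×-0.89) / 3 = (-2.230) / 3 = -0.743 V.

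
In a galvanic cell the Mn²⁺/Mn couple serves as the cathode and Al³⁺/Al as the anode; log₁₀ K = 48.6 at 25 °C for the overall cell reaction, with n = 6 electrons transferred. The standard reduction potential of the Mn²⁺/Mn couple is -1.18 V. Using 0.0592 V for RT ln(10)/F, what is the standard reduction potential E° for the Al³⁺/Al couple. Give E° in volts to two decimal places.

-1.66 V

E°cell = (0.0592/n)·log K = (0.0592/6)(48.6) = +0.480 V.
Since Mn²⁺/Mn is the cathode and Al³⁺/Al the anode, E°cell = E°(Mn²⁺/Mn) − E°(Al³⁺/Al).
So E°(Al³⁺/Al) = E°(Mn²⁺/Mn) − E°cell = (-1.18) − (+0.480) = -1.66 V.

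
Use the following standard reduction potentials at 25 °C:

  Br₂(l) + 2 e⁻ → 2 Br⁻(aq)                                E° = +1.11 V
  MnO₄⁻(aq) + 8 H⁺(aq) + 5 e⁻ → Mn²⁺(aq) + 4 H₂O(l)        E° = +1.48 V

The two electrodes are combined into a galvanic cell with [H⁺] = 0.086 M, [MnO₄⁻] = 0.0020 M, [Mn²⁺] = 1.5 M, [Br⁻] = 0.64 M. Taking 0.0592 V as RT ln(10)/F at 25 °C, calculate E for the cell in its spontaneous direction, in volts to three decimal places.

+0.224 V

MnO₄⁻/Mn²⁺ is the cathode (higher E°), Br₂/Br⁻ the anode: E°cell = +1.48 − (+1.11) = +0.37 V, n = 10.
Overall: 2 MnO₄⁻(aq) + 16 H⁺(aq) + 10 Br⁻(aq) → 2 Mn²⁺(aq) + 8 H₂O(l) + 5 Br₂(l)
Q = [Mn²⁺]^2 / ([MnO₄⁻]^2·[H⁺]^16·[Br⁻]^10); log Q = 24.736.
E = E° − (0.0592/n) log Q = +0.37 − (0.0592/10)(24.736) = +0.224 V.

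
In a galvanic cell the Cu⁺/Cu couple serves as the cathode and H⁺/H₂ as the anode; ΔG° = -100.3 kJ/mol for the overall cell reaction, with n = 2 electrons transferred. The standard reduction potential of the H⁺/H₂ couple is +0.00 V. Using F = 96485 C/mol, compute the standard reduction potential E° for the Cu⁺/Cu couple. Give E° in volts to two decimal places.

+0.52 V

E°cell = −ΔG°/(nF) = −(-100.3×10³)/((2)(96485)) = +0.520 V.
Since Cu⁺/Cu is the cathode and H⁺/H₂ the anode, E°cell = E°(Cu⁺/Cu) − E°(H⁺/H₂).
So E°(Cu⁺/Cu) = E°cell + E°(H⁺/H₂) = +0.520 + (+0.00) = +0.52 V.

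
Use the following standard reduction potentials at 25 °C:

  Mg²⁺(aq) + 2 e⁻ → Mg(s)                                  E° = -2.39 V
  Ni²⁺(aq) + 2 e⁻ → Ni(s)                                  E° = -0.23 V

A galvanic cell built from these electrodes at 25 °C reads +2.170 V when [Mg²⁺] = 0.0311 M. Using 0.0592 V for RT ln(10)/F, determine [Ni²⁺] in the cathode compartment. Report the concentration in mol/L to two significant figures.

0.068 M

Ni²⁺/Ni is the cathode, Mg²⁺/Mg the anode: E°cell = +2.16 V, n = 2.
Overall reaction: Ni²⁺(aq) + Mg(s) → Ni(s) + Mg²⁺(aq); Q = [Mg²⁺]^1/[Ni²⁺]^1.
From E = E° − (0.0592/n) log Q: log Q = (E° − E)·n/0.0592 = (+2.16 − (+2.170))·2/0.0592 = -0.3378.
So 1·log[Ni²⁺] = 1·log(0.0311) − log Q = -1.5072 − (-0.3378) = -1.1694; [Ni²⁺] = 10^(-1.1694) ≈ 0.068 M.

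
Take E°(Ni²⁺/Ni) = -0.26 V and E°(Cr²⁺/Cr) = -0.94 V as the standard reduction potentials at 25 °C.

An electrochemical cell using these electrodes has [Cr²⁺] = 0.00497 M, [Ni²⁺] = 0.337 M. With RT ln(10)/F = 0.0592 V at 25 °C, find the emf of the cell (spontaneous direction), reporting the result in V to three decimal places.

Ni²⁺/Ni is the cathode (higher E°), Cr²⁺/Cr the anode: E°cell = -0.26 − (-0.94) = +0.68 V, n = 2.
Overall: Ni²⁺(aq) + Cr(s) → Ni(s) + Cr²⁺(aq)
Q = [Cr²⁺] / ([Ni²⁺]); log Q = -1.831.
E = E° − (0.0592/n) log Q = +0.68 − (0.0592/2)(-1.831) = +0.734 V.

+0.734 V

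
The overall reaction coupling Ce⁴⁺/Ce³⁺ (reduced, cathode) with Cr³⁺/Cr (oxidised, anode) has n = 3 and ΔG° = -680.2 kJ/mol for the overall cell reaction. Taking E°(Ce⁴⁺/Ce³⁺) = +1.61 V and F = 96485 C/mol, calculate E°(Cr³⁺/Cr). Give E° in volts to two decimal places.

-0.74 V

E°cell = −ΔG°/(nF) = −(-680.2×10³)/((3)(96485)) = +2.350 V.
Since Ce⁴⁺/Ce³⁺ is the cathode and Cr³⁺/Cr the anode, E°cell = E°(Ce⁴⁺/Ce³⁺) − E°(Cr³⁺/Cr).
So E°(Cr³⁺/Cr) = E°(Ce⁴⁺/Ce³⁺) − E°cell = (+1.61) − (+2.350) = -0.74 V.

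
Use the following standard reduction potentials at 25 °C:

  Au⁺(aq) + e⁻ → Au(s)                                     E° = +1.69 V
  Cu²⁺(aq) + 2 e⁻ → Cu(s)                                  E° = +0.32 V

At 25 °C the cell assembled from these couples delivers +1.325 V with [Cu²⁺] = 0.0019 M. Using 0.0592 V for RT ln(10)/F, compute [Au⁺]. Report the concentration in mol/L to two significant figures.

0.0076 M

Au⁺/Au is the cathode, Cu²⁺/Cu the anode: E°cell = +1.37 V, n = 2.
Overall reaction: 2 Au⁺(aq) + Cu(s) → 2 Au(s) + Cu²⁺(aq); Q = [Cu²⁺]^1/[Au⁺]^2.
From E = E° − (0.0592/n) log Q: log Q = (E° − E)·n/0.0592 = (+1.37 − (+1.325))·2/0.0592 = 1.5203.
So 2·log[Au⁺] = 1·log(0.0019) − log Q = -2.7212 − (1.5203) = -4.2415; log[Au⁺] = -4.2415 / 2 = -2.1208; [Au⁺] = 10^(-2.1208) ≈ 0.0076 M.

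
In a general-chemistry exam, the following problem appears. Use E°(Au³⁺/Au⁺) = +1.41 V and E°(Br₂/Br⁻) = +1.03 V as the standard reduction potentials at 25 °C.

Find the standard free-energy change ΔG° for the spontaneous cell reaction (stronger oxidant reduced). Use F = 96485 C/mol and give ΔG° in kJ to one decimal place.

-73.3 kJ

Au³⁺/Au⁺ (E° = +1.41 V) is the cathode; Br₂/Br⁻ (E° = +1.03 V) is the anode, so E°cell = +0.38 V.
Balancing electrons gives n = 2 (lcm of 2 and 2).
ΔG° = −nFE° = −(2)(96485)(+0.38) = -73,329 J = -73.3 kJ.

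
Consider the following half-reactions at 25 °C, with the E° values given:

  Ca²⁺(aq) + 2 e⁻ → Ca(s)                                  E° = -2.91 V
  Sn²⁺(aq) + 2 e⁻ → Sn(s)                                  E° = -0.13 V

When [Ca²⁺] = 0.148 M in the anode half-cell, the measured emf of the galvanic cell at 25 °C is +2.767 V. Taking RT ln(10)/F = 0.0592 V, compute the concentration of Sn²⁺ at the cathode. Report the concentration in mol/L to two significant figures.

0.054 M

Sn²⁺/Sn is the cathode, Ca²⁺/Ca the anode: E°cell = +2.78 V, n = 2.
Overall reaction: Sn²⁺(aq) + Ca(s) → Sn(s) + Ca²⁺(aq); Q = [Ca²⁺]^1/[Sn²⁺]^1.
From E = E° − (0.0592/n) log Q: log Q = (E° − E)·n/0.0592 = (+2.78 − (+2.767))·2/0.0592 = 0.4392.
So 1·log[Sn²⁺] = 1·log(0.148) − log Q = -0.8297 − (0.4392) = -1.2689; [Sn²⁺] = 10^(-1.2689) ≈ 0.054 M.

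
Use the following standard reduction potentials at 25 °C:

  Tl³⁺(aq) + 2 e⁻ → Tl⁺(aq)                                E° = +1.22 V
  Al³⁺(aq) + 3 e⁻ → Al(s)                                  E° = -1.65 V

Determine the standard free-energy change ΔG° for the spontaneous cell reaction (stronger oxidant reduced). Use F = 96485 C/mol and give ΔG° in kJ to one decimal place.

-1661.5 kJ

Tl³⁺/Tl⁺ (E° = +1.22 V) is the cathode; Al³⁺/Al (E° = -1.65 V) is the anode, so E°cell = +2.87 V.
Balancing electrons gives n = 6 (lcm of 2 and 3).
ΔG° = −nFE° = −(6)(96485)(+2.87) = -1,661,472 J = -1661.5 kJ.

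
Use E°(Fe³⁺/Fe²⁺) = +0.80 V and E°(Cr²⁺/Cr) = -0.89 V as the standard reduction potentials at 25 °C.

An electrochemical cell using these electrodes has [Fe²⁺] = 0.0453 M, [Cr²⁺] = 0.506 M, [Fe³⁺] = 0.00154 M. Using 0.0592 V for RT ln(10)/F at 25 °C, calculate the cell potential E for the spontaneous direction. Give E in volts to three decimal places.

Fe³⁺/Fe²⁺ is the cathode (higher E°), Cr²⁺/Cr the anode: E°cell = +0.80 − (-0.89) = +1.69 V, n = 2.
Overall: 2 Fe³⁺(aq) + Cr(s) → 2 Fe²⁺(aq) + Cr²⁺(aq)
Q = [Fe²⁺]^2·[Cr²⁺] / ([Fe³⁺]^2); log Q = 2.641.
E = E° − (0.0592/n) log Q = +1.69 − (0.0592/2)(2.641) = +1.612 V.

+1.612 V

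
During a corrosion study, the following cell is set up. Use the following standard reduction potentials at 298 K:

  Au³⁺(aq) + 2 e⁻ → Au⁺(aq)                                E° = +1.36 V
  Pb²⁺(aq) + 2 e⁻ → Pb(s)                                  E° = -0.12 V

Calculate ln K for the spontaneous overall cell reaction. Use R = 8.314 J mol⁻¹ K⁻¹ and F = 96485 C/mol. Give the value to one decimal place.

Cathode: Au³⁺/Au⁺; anode: Pb²⁺/Pb. E°cell = (+1.36) − (-0.12) = +1.48 V, with n = 2.
ΔG° = −nFE° = −RT ln K, so ln K = nFE°/(RT) = (2)(96485)(+1.48) / ((8.314)(298)) = 115.272.

115.3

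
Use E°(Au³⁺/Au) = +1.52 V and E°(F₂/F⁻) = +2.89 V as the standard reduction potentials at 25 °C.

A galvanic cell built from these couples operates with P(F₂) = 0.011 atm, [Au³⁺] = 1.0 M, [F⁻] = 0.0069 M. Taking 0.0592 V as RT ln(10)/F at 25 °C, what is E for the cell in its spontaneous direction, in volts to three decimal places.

F₂/F⁻ is the cathode (higher E°), Au³⁺/Au the anode: E°cell = +2.89 − (+1.52) = +1.37 V, n = 6.
Overall: 3 F₂(g) + 2 Au(s) → 6 F⁻(aq) + 2 Au³⁺(aq)
Q = [F⁻]^6·[Au³⁺]^2 / (P(F₂)^3); log Q = -7.091.
E = E° − (0.0592/n) log Q = +1.37 − (0.0592/6)(-7.091) = +1.440 V.

+1.440 V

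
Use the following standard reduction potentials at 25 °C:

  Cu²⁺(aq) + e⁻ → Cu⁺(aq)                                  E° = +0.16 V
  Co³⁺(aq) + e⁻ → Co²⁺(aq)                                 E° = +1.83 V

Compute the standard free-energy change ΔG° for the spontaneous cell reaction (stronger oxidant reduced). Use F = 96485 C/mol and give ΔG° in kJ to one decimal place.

Co³⁺/Co²⁺ (E° = +1.83 V) is the cathode; Cu²⁺/Cu⁺ (E° = +0.16 V) is the anode, so E°cell = +1.67 V.
Balancing electrons gives n = 1 (lcm of 1 and 1).
ΔG° = −nFE° = −(1)(96485)(+1.67) = -161,130 J = -161.1 kJ.

-161.1 kJ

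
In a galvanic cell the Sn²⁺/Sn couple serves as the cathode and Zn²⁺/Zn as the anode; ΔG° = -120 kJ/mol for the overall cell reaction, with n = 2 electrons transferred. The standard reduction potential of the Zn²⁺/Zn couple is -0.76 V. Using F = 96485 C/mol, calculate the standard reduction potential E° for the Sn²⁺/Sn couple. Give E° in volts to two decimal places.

E°cell = −ΔG°/(nF) = −(-120×10³)/((2)(96485)) = +0.622 V.
Since Sn²⁺/Sn is the cathode and Zn²⁺/Zn the anode, E°cell = E°(Sn²⁺/Sn) − E°(Zn²⁺/Zn).
So E°(Sn²⁺/Sn) = E°cell + E°(Zn²⁺/Zn) = +0.622 + (-0.76) = -0.14 V.

-0.14 V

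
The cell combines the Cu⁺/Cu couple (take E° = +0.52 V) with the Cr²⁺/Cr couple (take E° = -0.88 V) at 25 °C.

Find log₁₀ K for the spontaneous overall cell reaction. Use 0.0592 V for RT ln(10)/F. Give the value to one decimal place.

Cathode: Cu⁺/Cu; anode: Cr²⁺/Cr. E°cell = +1.40 V, n = 2.
log K = nE°cell / 0.0592 = (2)(+1.40) / 0.0592 = 47.3.

47.3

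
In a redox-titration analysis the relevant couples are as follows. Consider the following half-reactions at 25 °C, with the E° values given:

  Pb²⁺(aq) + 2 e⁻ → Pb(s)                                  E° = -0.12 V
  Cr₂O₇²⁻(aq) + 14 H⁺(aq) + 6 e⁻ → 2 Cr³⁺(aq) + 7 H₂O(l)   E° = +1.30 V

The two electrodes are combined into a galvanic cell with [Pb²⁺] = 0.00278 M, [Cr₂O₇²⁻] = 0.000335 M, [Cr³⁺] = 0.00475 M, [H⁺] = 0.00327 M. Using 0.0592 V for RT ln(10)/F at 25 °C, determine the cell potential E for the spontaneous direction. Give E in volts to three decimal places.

Cr₂O₇²⁻/Cr³⁺ is the cathode (higher E°), Pb²⁺/Pb the anode: E°cell = +1.30 − (-0.12) = +1.42 V, n = 6.
Overall: Cr₂O₇²⁻(aq) + 14 H⁺(aq) + 3 Pb(s) → 2 Cr³⁺(aq) + 7 H₂O(l) + 3 Pb²⁺(aq)
Q = [Cr³⁺]^2·[Pb²⁺]^3 / ([Cr₂O₇²⁻]·[H⁺]^14); log Q = 25.957.
E = E° − (0.0592/n) log Q = +1.42 − (0.0592/6)(25.957) = +1.164 V.

+1.164 V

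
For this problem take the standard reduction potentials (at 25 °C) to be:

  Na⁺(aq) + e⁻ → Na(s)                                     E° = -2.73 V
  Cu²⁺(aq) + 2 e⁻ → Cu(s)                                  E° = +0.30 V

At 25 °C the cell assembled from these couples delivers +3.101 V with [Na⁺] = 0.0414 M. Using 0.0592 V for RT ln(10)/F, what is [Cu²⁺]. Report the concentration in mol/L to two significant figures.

Cu²⁺/Cu is the cathode, Na⁺/Na the anode: E°cell = +3.03 V, n = 2.
Overall reaction: Cu²⁺(aq) + 2 Na(s) → Cu(s) + 2 Na⁺(aq); Q = [Na⁺]^2/[Cu²⁺]^1.
From E = E° − (0.0592/n) log Q: log Q = (E° − E)·n/0.0592 = (+3.03 − (+3.101))·2/0.0592 = -2.3986.
So 1·log[Cu²⁺] = 2·log(0.0414) − log Q = -2.7660 − (-2.3986) = -0.3674; [Cu²⁺] = 10^(-0.3674) ≈ 0.43 M.

0.43 M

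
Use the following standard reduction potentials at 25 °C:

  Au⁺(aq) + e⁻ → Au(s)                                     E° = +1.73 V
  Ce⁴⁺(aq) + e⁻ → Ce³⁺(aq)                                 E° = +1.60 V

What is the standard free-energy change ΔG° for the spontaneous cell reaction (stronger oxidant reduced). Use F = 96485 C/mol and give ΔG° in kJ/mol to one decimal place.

Au⁺/Au (E° = +1.73 V) is the cathode; Ce⁴⁺/Ce³⁺ (E° = +1.60 V) is the anode, so E°cell = +0.13 V.
Balancing electrons gives n = 1 (lcm of 1 and 1).
ΔG° = −nFE° = −(1)(96485)(+0.13) = -12,543 J = -12.5 kJ/mol.

-12.5 kJ/mol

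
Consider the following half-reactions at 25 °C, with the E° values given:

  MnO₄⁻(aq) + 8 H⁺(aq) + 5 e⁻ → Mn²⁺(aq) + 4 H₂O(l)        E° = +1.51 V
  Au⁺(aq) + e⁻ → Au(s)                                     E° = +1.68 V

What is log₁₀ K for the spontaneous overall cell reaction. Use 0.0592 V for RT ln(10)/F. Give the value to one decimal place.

14.4

Cathode: Au⁺/Au; anode: MnO₄⁻/Mn²⁺. E°cell = +0.17 V, n = 5.
log K = nE°cell / 0.0592 = (5)(+0.17) / 0.0592 = 14.4.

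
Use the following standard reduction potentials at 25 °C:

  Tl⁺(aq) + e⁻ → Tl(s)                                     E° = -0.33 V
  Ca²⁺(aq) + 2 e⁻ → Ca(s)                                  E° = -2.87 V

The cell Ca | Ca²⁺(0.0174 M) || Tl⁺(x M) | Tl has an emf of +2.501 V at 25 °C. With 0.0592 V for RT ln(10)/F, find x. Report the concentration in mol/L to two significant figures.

Tl⁺/Tl is the cathode, Ca²⁺/Ca the anode: E°cell = +2.54 V, n = 2.
Overall reaction: 2 Tl⁺(aq) + Ca(s) → 2 Tl(s) + Ca²⁺(aq); Q = [Ca²⁺]^1/[Tl⁺]^2.
From E = E° − (0.0592/n) log Q: log Q = (E° − E)·n/0.0592 = (+2.54 − (+2.501))·2/0.0592 = 1.3176.
So 2·log[Tl⁺] = 1·log(0.0174) − log Q = -1.7595 − (1.3176) = -3.0771; log[Tl⁺] = -3.0771 / 2 = -1.5386; [Tl⁺] = 10^(-1.5386) ≈ 0.029 M.

0.029 M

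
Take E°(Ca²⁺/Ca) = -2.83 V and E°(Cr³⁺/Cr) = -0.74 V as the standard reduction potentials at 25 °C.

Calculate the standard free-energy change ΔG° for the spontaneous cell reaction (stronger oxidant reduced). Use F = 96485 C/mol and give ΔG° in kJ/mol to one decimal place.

Cr³⁺/Cr (E° = -0.74 V) is the cathode; Ca²⁺/Ca (E° = -2.83 V) is the anode, so E°cell = +2.09 V.
Balancing electrons gives n = 6 (lcm of 3 and 2).
ΔG° = −nFE° = −(6)(96485)(+2.09) = -1,209,922 J = -1209.9 kJ/mol.

-1209.9 kJ/mol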